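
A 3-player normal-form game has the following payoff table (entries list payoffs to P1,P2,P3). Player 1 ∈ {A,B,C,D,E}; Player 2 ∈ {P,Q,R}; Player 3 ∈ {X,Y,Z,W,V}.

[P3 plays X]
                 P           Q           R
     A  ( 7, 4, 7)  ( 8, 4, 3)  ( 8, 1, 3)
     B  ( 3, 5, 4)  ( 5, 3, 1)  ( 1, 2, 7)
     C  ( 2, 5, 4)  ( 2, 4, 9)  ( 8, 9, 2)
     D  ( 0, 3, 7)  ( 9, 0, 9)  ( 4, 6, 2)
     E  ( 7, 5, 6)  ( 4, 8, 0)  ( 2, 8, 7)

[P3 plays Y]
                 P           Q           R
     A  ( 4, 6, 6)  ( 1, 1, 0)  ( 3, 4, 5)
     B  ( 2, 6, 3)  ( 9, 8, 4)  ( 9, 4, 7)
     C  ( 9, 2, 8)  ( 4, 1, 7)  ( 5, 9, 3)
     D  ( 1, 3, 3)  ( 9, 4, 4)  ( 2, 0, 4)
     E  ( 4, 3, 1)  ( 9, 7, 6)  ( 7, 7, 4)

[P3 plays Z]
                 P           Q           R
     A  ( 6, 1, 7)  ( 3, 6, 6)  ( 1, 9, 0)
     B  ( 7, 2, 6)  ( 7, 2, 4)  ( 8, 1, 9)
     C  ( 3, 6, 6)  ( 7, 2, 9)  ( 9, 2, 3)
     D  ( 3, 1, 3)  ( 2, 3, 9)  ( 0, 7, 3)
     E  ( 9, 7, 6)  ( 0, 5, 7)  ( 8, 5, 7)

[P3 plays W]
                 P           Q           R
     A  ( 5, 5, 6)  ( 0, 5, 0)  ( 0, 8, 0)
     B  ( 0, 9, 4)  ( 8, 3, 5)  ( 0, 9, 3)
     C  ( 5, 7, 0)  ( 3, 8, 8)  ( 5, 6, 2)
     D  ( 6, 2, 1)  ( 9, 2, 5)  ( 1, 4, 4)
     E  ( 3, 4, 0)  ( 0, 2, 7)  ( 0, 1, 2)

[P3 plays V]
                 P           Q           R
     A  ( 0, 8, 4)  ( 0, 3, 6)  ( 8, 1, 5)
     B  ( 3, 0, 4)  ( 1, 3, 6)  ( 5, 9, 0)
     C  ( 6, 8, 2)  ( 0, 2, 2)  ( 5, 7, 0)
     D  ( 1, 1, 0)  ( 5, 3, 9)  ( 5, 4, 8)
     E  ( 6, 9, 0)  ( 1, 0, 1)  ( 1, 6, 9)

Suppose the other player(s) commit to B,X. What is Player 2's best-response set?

BR_2 = {P}

u_2(P vs B,X) = 5
u_2(Q vs B,X) = 3
u_2(R vs B,X) = 2
max payoff 5 at {P}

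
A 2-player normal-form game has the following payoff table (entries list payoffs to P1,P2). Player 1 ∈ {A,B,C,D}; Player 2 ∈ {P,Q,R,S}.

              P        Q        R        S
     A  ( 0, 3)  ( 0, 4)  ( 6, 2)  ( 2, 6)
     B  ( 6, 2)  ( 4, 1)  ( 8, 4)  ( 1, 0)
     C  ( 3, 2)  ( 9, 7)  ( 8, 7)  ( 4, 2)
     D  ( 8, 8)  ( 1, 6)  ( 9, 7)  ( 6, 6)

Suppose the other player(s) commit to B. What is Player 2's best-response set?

u_2(P vs B) = 2
u_2(Q vs B) = 1
u_2(R vs B) = 4
u_2(S vs B) = 0
max payoff 4 at {R}

argmax u_2 = {R}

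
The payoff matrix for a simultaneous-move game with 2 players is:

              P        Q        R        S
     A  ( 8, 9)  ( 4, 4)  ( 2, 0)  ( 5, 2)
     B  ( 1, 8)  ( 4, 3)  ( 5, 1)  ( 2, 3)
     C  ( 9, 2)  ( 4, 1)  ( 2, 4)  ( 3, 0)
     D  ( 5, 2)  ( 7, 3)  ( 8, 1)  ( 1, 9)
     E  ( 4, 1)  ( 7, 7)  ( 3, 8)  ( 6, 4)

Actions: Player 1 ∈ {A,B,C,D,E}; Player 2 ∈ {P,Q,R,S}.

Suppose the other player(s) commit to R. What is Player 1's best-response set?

u_1(A vs R) = 2
u_1(B vs R) = 5
u_1(C vs R) = 2
u_1(D vs R) = 8
u_1(E vs R) = 3
max payoff 8 at {D}

BR_1 = {D}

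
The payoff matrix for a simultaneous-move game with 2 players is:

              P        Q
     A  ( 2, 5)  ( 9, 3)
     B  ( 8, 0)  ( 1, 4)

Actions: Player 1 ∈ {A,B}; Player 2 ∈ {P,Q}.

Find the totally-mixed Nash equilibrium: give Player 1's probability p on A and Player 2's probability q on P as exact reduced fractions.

P1 mixes 2/3 on A; P2 mixes 4/7 on P

P1 indiff ⇒ q·2+(1-q)·9 = q·8+(1-q)·1 ⇒ q(-6) = (1-q)(-8) ⇒ q = 4/7
P2 indiff ⇒ p·5+(1-p)·0 = p·3+(1-p)·4 ⇒ p(2) = (1-p)(4) ⇒ p = 2/3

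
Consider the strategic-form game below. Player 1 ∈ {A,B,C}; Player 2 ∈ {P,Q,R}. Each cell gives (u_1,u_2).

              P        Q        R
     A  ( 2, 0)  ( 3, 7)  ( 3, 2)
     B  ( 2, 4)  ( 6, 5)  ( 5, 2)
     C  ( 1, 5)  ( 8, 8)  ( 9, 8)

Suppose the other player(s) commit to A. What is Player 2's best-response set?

u_2(P vs A) = 0
u_2(Q vs A) = 7
u_2(R vs A) = 2
max payoff 7 at {Q}

P2 best: {Q}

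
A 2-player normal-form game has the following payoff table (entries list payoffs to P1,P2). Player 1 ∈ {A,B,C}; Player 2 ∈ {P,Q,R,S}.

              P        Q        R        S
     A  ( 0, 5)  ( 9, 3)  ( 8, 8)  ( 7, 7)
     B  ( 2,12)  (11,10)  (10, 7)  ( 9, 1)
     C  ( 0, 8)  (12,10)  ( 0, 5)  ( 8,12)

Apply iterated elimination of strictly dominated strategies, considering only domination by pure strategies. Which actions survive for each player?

Survivors P1:{B,C} P2:{P,Q,S}

P1 drop A (B beats it: P:2>0 Q:11>9 R:10>8 S:9>7)
P2 drop R (P beats it: B:12>7 C:8>5)
P1→{B,C} P2→{P,Q,S}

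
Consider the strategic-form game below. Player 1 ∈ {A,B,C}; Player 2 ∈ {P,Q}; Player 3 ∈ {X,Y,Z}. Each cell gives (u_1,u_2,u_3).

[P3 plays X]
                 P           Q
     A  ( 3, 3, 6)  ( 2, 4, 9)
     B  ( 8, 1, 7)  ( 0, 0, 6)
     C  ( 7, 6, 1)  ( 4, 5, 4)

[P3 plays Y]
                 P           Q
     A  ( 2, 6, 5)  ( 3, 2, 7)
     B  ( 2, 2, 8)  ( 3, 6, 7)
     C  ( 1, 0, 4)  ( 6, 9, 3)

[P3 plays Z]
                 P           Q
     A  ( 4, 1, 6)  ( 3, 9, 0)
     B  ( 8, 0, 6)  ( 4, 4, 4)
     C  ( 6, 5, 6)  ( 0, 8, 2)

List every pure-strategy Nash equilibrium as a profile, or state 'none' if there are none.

(A,P,X): not NE [P1→B gives 8>3; P2→Q gives 4>3]
(A,P,Y): not NE [P3→Z gives 6>5]
(A,P,Z): not NE [P1→B gives 8>4; P2→Q gives 9>1]
(A,Q,X): not NE [P1→C gives 4>2]
(A,Q,Y): not NE [P1→C gives 6>3; P2→P gives 6>2; P3→X gives 9>7]
(A,Q,Z): not NE [P1→B gives 4>3; P3→X gives 9>0]
(B,P,X): not NE [P3→Y gives 8>7]
(B,P,Y): not NE [P2→Q gives 6>2]
(B,P,Z): not NE [P2→Q gives 4>0; P3→Y gives 8>6]
(B,Q,X): not NE [P1→C gives 4>0; P2→P gives 1>0; P3→Y gives 7>6]
(B,Q,Y): not NE [P1→C gives 6>3]
(B,Q,Z): not NE [P3→Y gives 7>4]
(C,P,X): not NE [P1→B gives 8>7; P3→Z gives 6>1]
(C,P,Y): not NE [P1→B gives 2>1; P2→Q gives 9>0; P3→Z gives 6>4]
(C,P,Z): not NE [P1→B gives 8>6; P2→Q gives 8>5]
(C,Q,X): not NE [P2→P gives 6>5]
(C,Q,Y): not NE [P3→X gives 4>3]
(C,Q,Z): not NE [P1→B gives 4>0; P3→X gives 4>2]

No pure NE.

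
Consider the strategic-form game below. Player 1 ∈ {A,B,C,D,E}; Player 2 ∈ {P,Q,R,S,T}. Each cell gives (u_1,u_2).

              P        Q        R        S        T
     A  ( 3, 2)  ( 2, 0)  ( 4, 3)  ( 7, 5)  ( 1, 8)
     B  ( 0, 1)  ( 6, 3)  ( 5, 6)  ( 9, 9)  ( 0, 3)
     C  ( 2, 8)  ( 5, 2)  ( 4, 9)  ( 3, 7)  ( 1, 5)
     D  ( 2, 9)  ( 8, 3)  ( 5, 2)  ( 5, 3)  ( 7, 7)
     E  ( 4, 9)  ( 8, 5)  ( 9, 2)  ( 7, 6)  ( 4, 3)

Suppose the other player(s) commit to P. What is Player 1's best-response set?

u_1(A vs P) = 3
u_1(B vs P) = 0
u_1(C vs P) = 2
u_1(D vs P) = 2
u_1(E vs P) = 4
max payoff 4 at {E}

BR_1 = {E}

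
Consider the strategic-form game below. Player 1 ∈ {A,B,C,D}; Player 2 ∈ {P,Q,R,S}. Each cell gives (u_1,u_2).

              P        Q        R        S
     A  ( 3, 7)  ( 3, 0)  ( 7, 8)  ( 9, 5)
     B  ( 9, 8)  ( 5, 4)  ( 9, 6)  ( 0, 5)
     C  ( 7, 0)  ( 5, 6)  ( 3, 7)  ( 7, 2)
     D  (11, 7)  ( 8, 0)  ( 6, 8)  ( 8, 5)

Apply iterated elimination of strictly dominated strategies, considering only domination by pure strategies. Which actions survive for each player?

P1 drop C (D beats it: P:11>7 Q:8>5 R:6>3 S:8>7)
P2 drop Q (P beats it: A:7>0 B:8>4 D:7>0)
P2 drop S (P beats it: A:7>5 B:8>5 D:7>5)
P1 drop A (B beats it: P:9>3 R:9>7)
P1→{B,D} P2→{P,R}

IESDS → P1:{B,D} P2:{P,R}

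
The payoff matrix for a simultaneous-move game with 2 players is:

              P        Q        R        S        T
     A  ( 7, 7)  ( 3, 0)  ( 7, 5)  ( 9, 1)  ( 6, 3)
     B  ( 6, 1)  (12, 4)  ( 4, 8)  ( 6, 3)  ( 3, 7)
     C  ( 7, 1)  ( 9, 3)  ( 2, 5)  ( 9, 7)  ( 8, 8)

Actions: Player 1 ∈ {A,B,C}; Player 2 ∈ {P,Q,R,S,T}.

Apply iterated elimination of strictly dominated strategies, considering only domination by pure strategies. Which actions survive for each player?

P2 drop Q (R beats it: A:5>0 B:8>4 C:5>3)
P1 drop B (A beats it: P:7>6 R:7>4 S:9>6 T:6>3)
P2 drop S (T beats it: A:3>1 C:8>7)
P1→{A,C} P2→{P,R,T}

IESDS → P1:{A,C} P2:{P,R,T}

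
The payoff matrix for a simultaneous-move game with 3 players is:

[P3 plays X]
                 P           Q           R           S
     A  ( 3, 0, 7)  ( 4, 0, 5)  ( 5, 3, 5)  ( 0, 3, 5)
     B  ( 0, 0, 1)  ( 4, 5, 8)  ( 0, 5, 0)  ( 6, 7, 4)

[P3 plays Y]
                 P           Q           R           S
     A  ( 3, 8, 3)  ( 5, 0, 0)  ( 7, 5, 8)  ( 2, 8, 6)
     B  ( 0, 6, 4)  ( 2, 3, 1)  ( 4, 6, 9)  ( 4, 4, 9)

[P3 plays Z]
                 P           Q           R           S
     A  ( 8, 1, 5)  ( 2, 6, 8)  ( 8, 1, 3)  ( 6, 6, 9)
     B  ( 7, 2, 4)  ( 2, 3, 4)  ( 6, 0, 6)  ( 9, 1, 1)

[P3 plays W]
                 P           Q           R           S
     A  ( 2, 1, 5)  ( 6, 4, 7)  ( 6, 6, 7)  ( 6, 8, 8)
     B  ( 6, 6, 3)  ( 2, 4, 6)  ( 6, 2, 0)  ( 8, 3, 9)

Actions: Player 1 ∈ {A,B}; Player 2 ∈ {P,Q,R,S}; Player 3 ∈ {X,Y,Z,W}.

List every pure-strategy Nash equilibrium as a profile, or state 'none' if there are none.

(A,P,X): not NE [P2→S gives 3>0]
(A,P,Y): not NE [P3→X gives 7>3]
(A,P,Z): not NE [P2→S gives 6>1; P3→X gives 7>5]
(A,P,W): not NE [P1→B gives 6>2; P2→S gives 8>1; P3→X gives 7>5]
(A,Q,X): not NE [P2→S gives 3>0; P3→Z gives 8>5]
(A,Q,Y): not NE [P2→S gives 8>0; P3→Z gives 8>0]
(A,Q,Z): NE
(A,Q,W): not NE [P2→S gives 8>4; P3→Z gives 8>7]
(A,R,X): not NE [P3→Y gives 8>5]
(A,R,Y): not NE [P2→S gives 8>5]
(A,R,Z): not NE [P2→S gives 6>1; P3→Y gives 8>3]
(A,R,W): not NE [P2→S gives 8>6; P3→Y gives 8>7]
(A,S,X): not NE [P1→B gives 6>0; P3→Z gives 9>5]
(A,S,Y): not NE [P1→B gives 4>2; P3→Z gives 9>6]
(A,S,Z): not NE [P1→B gives 9>6]
(A,S,W): not NE [P1→B gives 8>6; P3→Z gives 9>8]
(B,P,X): not NE [P1→A gives 3>0; P2→S gives 7>0; P3→Z gives 4>1]
(B,P,Y): not NE [P1→A gives 3>0]
(B,P,Z): not NE [P1→A gives 8>7; P2→Q gives 3>2]
(B,P,W): not NE [P3→Z gives 4>3]
(B,Q,X): not NE [P2→S gives 7>5]
(B,Q,Y): not NE [P1→A gives 5>2; P2→R gives 6>3; P3→X gives 8>1]
(B,Q,Z): not NE [P3→X gives 8>4]
(B,Q,W): not NE [P1→A gives 6>2; P2→P gives 6>4; P3→X gives 8>6]
(B,R,X): not NE [P1→A gives 5>0; P2→S gives 7>5; P3→Y gives 9>0]
(B,R,Y): not NE [P1→A gives 7>4]
(B,R,Z): not NE [P1→A gives 8>6; P2→Q gives 3>0; P3→Y gives 9>6]
(B,R,W): not NE [P2→P gives 6>2; P3→Y gives 9>0]
(B,S,X): not NE [P3→W gives 9>4]
(B,S,Y): not NE [P2→R gives 6>4]
(B,S,Z): not NE [P2→Q gives 3>1; P3→W gives 9>1]
(B,S,W): not NE [P2→P gives 6>3]

PSNE = {(A,Q,Z)}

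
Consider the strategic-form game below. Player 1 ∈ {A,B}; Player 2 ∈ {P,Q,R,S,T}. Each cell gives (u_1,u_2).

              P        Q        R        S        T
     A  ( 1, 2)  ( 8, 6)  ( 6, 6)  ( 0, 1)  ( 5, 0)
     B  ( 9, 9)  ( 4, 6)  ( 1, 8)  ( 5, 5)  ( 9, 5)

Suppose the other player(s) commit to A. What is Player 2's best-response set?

u_2(P vs A) = 2
u_2(Q vs A) = 6
u_2(R vs A) = 6
u_2(S vs A) = 1
u_2(T vs A) = 0
max payoff 6 at {Q,R}

P2 best: {Q,R}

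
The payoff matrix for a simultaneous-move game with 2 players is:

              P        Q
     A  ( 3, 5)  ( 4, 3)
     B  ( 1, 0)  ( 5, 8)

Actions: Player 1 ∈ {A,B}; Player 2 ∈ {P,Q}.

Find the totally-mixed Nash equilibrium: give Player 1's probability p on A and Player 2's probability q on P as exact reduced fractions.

p=4/5, q=1/3

P1 indiff ⇒ q·3+(1-q)·4 = q·1+(1-q)·5 ⇒ q(2) = (1-q)(1) ⇒ q = 1/3
P2 indiff ⇒ p·5+(1-p)·0 = p·3+(1-p)·8 ⇒ p(2) = (1-p)(8) ⇒ p = 4/5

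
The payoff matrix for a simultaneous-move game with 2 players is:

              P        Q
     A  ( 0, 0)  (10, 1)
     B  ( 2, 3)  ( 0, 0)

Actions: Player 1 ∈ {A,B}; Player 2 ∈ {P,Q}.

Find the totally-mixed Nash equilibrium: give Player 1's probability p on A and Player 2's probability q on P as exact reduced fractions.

P1 indiff ⇒ q·0+(1-q)·10 = q·2+(1-q)·0 ⇒ q(-2) = (1-q)(-10) ⇒ q = 5/6
P2 indiff ⇒ p·0+(1-p)·3 = p·1+(1-p)·0 ⇒ p(-1) = (1-p)(-3) ⇒ p = 3/4

p=3/4, q=5/6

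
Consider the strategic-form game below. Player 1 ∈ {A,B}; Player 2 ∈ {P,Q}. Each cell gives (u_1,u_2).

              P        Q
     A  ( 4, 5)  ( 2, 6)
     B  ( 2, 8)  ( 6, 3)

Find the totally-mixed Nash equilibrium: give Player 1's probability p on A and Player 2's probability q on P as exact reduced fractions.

P1 mixes 5/6 on A; P2 mixes 2/3 on P

P1 indiff ⇒ q·4+(1-q)·2 = q·2+(1-q)·6 ⇒ q(2) = (1-q)(4) ⇒ q = 2/3
P2 indiff ⇒ p·5+(1-p)·8 = p·6+(1-p)·3 ⇒ p(-1) = (1-p)(-5) ⇒ p = 5/6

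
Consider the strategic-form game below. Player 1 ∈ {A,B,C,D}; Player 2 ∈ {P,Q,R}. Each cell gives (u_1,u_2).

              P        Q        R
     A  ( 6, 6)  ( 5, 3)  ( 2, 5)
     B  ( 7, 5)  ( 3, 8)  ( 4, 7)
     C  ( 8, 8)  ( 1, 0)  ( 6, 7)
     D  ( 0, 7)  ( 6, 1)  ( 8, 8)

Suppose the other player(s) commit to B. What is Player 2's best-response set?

P2 best: {Q}

u_2(P vs B) = 5
u_2(Q vs B) = 8
u_2(R vs B) = 7
max payoff 8 at {Q}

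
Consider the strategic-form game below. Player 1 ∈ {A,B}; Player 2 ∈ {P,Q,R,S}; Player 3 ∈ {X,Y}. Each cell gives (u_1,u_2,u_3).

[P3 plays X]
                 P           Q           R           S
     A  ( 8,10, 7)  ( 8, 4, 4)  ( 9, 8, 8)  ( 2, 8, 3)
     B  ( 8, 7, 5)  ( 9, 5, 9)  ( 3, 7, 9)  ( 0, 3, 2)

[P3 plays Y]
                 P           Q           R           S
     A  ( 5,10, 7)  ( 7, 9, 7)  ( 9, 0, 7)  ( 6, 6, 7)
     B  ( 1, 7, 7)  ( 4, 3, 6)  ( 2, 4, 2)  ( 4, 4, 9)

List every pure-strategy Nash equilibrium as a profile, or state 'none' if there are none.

(A,P,X): NE
(A,P,Y): NE
(A,Q,X): not NE [P1→B gives 9>8; P2→P gives 10>4; P3→Y gives 7>4]
(A,Q,Y): not NE [P2→P gives 10>9]
(A,R,X): not NE [P2→P gives 10>8]
(A,R,Y): not NE [P2→P gives 10>0; P3→X gives 8>7]
(A,S,X): not NE [P2→P gives 10>8; P3→Y gives 7>3]
(A,S,Y): not NE [P2→P gives 10>6]
(B,P,X): not NE [P3→Y gives 7>5]
(B,P,Y): not NE [P1→A gives 5>1]
(B,Q,X): not NE [P2→R gives 7>5]
(B,Q,Y): not NE [P1→A gives 7>4; P2→P gives 7>3; P3→X gives 9>6]
(B,R,X): not NE [P1→A gives 9>3]
(B,R,Y): not NE [P1→A gives 9>2; P2→P gives 7>4; P3→X gives 9>2]
(B,S,X): not NE [P1→A gives 2>0; P2→R gives 7>3; P3→Y gives 9>2]
(B,S,Y): not NE [P1→A gives 6>4; P2→P gives 7>4]

PSNE = {(A,P,X), (A,P,Y)}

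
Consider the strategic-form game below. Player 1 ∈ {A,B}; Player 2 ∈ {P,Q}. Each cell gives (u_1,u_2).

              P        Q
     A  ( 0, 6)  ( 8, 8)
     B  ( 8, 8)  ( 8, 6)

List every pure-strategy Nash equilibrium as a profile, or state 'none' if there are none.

PSNE = {(A,Q), (B,P)}

(A,P): not NE [P1→B gives 8>0; P2→Q gives 8>6]
(A,Q): NE
(B,P): NE
(B,Q): not NE [P2→P gives 8>6]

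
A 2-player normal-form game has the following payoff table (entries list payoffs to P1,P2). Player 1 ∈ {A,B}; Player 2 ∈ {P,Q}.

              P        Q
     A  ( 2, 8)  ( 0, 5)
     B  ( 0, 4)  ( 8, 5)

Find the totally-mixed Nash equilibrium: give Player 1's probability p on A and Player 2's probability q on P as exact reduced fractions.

p=1/4, q=4/5

P1 indiff ⇒ q·2+(1-q)·0 = q·0+(1-q)·8 ⇒ q(2) = (1-q)(8) ⇒ q = 4/5
P2 indiff ⇒ p·8+(1-p)·4 = p·5+(1-p)·5 ⇒ p(3) = (1-p)(1) ⇒ p = 1/4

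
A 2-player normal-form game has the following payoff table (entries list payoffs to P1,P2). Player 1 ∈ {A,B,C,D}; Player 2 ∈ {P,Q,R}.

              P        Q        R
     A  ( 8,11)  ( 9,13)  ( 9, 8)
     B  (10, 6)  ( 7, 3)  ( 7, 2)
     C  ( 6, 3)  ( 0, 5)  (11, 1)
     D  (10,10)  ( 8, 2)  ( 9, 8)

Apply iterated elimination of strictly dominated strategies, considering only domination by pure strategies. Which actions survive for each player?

IESDS → P1:{A,B,D} P2:{P,Q}

P2 drop R (P beats it: A:11>8 B:6>2 C:3>1 D:10>8)
P1 drop C (A beats it: P:8>6 Q:9>0)
P1→{A,B,D} P2→{P,Q}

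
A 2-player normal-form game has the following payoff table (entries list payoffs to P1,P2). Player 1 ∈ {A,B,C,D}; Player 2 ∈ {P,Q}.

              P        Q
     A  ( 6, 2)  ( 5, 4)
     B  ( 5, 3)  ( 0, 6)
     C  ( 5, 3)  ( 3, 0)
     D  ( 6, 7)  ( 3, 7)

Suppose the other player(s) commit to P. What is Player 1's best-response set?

u_1(A vs P) = 6
u_1(B vs P) = 5
u_1(C vs P) = 5
u_1(D vs P) = 6
max payoff 6 at {A,D}

argmax u_1 = {A,D}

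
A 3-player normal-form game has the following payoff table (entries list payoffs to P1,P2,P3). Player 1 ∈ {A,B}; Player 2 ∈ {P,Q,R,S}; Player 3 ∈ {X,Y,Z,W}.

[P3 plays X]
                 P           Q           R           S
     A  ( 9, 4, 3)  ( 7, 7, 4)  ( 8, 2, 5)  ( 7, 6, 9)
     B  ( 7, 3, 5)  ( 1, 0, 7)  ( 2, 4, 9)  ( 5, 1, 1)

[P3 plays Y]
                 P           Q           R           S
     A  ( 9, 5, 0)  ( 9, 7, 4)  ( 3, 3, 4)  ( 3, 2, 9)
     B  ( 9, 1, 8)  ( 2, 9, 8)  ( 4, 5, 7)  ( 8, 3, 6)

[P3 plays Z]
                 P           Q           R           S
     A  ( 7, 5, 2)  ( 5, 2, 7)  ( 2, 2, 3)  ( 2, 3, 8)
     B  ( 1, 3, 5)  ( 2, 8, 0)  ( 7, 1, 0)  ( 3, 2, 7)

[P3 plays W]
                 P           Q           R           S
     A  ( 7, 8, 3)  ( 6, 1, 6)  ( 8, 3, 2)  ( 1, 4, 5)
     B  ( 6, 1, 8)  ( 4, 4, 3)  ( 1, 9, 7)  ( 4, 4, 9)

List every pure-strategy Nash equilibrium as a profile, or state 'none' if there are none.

(A,P,X): not NE [P2→Q gives 7>4]
(A,P,Y): not NE [P2→Q gives 7>5; P3→W gives 3>0]
(A,P,Z): not NE [P3→W gives 3>2]
(A,P,W): NE
(A,Q,X): not NE [P3→Z gives 7>4]
(A,Q,Y): not NE [P3→Z gives 7>4]
(A,Q,Z): not NE [P2→P gives 5>2]
(A,Q,W): not NE [P2→P gives 8>1; P3→Z gives 7>6]
(A,R,X): not NE [P2→Q gives 7>2]
(A,R,Y): not NE [P1→B gives 4>3; P2→Q gives 7>3; P3→X gives 5>4]
(A,R,Z): not NE [P1→B gives 7>2; P2→P gives 5>2; P3→X gives 5>3]
(A,R,W): not NE [P2→P gives 8>3; P3→X gives 5>2]
(A,S,X): not NE [P2→Q gives 7>6]
(A,S,Y): not NE [P1→B gives 8>3; P2→Q gives 7>2]
(A,S,Z): not NE [P1→B gives 3>2; P2→P gives 5>3; P3→Y gives 9>8]
(A,S,W): not NE [P1→B gives 4>1; P2→P gives 8>4; P3→Y gives 9>5]
(B,P,X): not NE [P1→A gives 9>7; P2→R gives 4>3; P3→W gives 8>5]
(B,P,Y): not NE [P2→Q gives 9>1]
(B,P,Z): not NE [P1→A gives 7>1; P2→Q gives 8>3; P3→W gives 8>5]
(B,P,W): not NE [P1→A gives 7>6; P2→R gives 9>1]
(B,Q,X): not NE [P1→A gives 7>1; P2→R gives 4>0; P3→Y gives 8>7]
(B,Q,Y): not NE [P1→A gives 9>2]
(B,Q,Z): not NE [P1→A gives 5>2; P3→Y gives 8>0]
(B,Q,W): not NE [P1→A gives 6>4; P2→R gives 9>4; P3→Y gives 8>3]
(B,R,X): not NE [P1→A gives 8>2]
(B,R,Y): not NE [P2→Q gives 9>5; P3→X gives 9>7]
(B,R,Z): not NE [P2→Q gives 8>1; P3→X gives 9>0]
(B,R,W): not NE [P1→A gives 8>1; P3→X gives 9>7]
(B,S,X): not NE [P1→A gives 7>5; P2→R gives 4>1; P3→W gives 9>1]
(B,S,Y): not NE [P2→Q gives 9>3; P3→W gives 9>6]
(B,S,Z): not NE [P2→Q gives 8>2; P3→W gives 9>7]
(B,S,W): not NE [P2→R gives 9>4]

NE set: (A,P,W)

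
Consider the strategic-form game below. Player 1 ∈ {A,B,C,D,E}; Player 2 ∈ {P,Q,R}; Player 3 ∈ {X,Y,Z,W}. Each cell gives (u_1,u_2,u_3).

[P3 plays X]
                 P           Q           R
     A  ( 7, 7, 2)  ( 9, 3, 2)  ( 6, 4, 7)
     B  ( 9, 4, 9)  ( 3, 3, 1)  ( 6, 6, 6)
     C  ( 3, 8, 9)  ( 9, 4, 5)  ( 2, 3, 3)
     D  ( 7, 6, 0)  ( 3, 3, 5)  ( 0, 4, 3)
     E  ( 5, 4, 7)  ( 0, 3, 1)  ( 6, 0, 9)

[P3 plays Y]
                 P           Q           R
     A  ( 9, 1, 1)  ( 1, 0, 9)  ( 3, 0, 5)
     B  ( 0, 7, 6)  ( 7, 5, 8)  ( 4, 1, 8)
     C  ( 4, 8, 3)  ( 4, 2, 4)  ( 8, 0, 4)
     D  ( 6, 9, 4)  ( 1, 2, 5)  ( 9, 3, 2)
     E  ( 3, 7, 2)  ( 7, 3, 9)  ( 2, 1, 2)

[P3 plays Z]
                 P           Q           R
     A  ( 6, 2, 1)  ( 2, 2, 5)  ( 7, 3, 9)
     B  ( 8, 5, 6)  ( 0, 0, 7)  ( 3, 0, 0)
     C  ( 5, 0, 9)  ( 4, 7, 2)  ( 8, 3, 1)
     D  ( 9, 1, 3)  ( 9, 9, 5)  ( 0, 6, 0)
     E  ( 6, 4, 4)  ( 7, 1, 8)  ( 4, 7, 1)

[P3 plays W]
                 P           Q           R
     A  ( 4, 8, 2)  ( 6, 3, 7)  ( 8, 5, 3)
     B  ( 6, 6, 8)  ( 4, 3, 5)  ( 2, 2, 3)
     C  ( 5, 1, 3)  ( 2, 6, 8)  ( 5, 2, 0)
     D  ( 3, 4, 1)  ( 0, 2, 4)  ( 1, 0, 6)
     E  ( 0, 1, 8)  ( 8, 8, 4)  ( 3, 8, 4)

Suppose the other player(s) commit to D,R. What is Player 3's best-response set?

u_3(X vs D,R) = 3
u_3(Y vs D,R) = 2
u_3(Z vs D,R) = 0
u_3(W vs D,R) = 6
max payoff 6 at {W}

argmax u_3 = {W}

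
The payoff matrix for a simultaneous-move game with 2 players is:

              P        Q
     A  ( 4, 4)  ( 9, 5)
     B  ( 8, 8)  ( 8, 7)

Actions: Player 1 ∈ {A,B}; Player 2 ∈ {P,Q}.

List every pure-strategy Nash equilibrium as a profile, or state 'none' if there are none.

(A,P): not NE [P1→B gives 8>4; P2→Q gives 5>4]
(A,Q): NE
(B,P): NE
(B,Q): not NE [P1→A gives 9>8; P2→P gives 8>7]

NE set: (A,Q), (B,P)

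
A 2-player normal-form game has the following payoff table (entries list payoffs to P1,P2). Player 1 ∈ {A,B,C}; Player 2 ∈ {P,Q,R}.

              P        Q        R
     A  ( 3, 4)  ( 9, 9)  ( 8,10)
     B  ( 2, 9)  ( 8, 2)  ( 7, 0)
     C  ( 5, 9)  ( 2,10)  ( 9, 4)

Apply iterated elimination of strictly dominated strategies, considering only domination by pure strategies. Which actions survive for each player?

P1 drop B (A beats it: P:3>2 Q:9>8 R:8>7)
P2 drop P (Q beats it: A:9>4 C:10>9)
P1→{A,C} P2→{Q,R}

Survivors P1:{A,C} P2:{Q,R}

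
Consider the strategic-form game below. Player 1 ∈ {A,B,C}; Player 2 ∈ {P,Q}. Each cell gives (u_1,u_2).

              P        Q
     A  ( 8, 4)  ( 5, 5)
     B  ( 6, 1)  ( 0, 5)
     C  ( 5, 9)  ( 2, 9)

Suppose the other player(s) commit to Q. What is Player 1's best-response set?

argmax u_1 = {A}

u_1(A vs Q) = 5
u_1(B vs Q) = 0
u_1(C vs Q) = 2
max payoff 5 at {A}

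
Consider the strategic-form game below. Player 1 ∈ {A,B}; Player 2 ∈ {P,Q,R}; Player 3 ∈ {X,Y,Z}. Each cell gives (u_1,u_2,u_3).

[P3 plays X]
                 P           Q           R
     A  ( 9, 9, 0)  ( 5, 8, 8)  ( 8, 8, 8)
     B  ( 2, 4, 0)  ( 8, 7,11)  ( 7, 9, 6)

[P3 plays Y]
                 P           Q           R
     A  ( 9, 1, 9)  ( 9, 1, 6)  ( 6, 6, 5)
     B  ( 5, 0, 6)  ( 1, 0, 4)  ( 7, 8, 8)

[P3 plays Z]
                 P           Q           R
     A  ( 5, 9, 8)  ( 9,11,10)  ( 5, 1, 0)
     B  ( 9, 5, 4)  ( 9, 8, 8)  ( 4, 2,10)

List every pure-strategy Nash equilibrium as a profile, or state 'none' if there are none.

Nash profiles: (A,Q,Z)

(A,P,X): not NE [P3→Y gives 9>0]
(A,P,Y): not NE [P2→R gives 6>1]
(A,P,Z): not NE [P1→B gives 9>5; P2→Q gives 11>9; P3→Y gives 9>8]
(A,Q,X): not NE [P1→B gives 8>5; P2→P gives 9>8; P3→Z gives 10>8]
(A,Q,Y): not NE [P2→R gives 6>1; P3→Z gives 10>6]
(A,Q,Z): NE
(A,R,X): not NE [P2→P gives 9>8]
(A,R,Y): not NE [P1→B gives 7>6; P3→X gives 8>5]
(A,R,Z): not NE [P2→Q gives 11>1; P3→X gives 8>0]
(B,P,X): not NE [P1→A gives 9>2; P2→R gives 9>4; P3→Y gives 6>0]
(B,P,Y): not NE [P1→A gives 9>5; P2→R gives 8>0]
(B,P,Z): not NE [P2→Q gives 8>5; P3→Y gives 6>4]
(B,Q,X): not NE [P2→R gives 9>7]
(B,Q,Y): not NE [P1→A gives 9>1; P2→R gives 8>0; P3→X gives 11>4]
(B,Q,Z): not NE [P3→X gives 11>8]
(B,R,X): not NE [P1→A gives 8>7; P3→Z gives 10>6]
(B,R,Y): not NE [P3→Z gives 10>8]
(B,R,Z): not NE [P1→A gives 5>4; P2→Q gives 8>2]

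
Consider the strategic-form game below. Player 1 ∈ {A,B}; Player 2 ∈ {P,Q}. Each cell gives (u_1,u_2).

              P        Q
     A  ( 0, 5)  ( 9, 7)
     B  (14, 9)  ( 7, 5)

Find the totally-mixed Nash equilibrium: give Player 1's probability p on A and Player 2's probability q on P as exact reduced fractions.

P1 mixes 2/3 on A; P2 mixes 1/8 on P

P1 indiff ⇒ q·0+(1-q)·9 = q·14+(1-q)·7 ⇒ q(-14) = (1-q)(-2) ⇒ q = 1/8
P2 indiff ⇒ p·5+(1-p)·9 = p·7+(1-p)·5 ⇒ p(-2) = (1-p)(-4) ⇒ p = 2/3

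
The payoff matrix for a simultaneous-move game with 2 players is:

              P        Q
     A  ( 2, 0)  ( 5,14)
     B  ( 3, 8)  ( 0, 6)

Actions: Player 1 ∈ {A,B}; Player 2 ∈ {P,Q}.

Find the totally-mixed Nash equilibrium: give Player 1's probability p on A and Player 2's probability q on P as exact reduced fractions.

(p,q) = (1/8, 5/6)

P1 indiff ⇒ q·2+(1-q)·5 = q·3+(1-q)·0 ⇒ q(-1) = (1-q)(-5) ⇒ q = 5/6
P2 indiff ⇒ p·0+(1-p)·8 = p·14+(1-p)·6 ⇒ p(-14) = (1-p)(-2) ⇒ p = 1/8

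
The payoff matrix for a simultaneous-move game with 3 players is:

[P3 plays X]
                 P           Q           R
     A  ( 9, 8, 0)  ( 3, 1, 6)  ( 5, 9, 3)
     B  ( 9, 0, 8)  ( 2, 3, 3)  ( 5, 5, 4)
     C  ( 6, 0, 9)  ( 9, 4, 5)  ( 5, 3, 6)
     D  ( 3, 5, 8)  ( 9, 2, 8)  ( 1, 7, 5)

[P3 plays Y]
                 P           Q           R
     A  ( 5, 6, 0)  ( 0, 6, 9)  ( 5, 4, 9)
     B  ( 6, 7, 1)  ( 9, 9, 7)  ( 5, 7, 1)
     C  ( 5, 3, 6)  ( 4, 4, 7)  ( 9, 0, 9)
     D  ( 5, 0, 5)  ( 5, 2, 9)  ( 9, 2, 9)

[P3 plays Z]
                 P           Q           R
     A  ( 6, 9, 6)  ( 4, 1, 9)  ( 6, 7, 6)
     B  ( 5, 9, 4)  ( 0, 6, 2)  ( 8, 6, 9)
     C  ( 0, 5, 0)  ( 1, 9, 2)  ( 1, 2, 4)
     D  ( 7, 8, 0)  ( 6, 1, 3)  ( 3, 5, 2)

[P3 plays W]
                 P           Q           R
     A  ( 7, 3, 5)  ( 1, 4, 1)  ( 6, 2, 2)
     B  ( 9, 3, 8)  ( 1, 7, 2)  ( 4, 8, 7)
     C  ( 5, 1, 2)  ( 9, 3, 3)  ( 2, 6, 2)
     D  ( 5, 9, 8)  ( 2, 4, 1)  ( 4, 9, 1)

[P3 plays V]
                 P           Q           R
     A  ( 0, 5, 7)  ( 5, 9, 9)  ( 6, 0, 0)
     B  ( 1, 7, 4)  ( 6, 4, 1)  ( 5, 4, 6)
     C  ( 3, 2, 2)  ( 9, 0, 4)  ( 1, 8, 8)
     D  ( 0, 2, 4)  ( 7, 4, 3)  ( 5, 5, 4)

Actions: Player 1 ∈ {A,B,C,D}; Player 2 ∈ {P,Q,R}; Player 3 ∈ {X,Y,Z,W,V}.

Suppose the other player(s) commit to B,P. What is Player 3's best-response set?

BR_3 = {X,W}

u_3(X vs B,P) = 8
u_3(Y vs B,P) = 1
u_3(Z vs B,P) = 4
u_3(W vs B,P) = 8
u_3(V vs B,P) = 4
max payoff 8 at {X,W}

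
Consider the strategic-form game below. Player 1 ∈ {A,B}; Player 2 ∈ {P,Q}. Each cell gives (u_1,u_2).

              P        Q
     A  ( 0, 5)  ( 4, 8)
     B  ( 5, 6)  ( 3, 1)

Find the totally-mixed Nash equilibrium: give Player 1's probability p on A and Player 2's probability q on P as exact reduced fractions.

P1 mixes 5/8 on A; P2 mixes 1/6 on P

P1 indiff ⇒ q·0+(1-q)·4 = q·5+(1-q)·3 ⇒ q(-5) = (1-q)(-1) ⇒ q = 1/6
P2 indiff ⇒ p·5+(1-p)·6 = p·8+(1-p)·1 ⇒ p(-3) = (1-p)(-5) ⇒ p = 5/8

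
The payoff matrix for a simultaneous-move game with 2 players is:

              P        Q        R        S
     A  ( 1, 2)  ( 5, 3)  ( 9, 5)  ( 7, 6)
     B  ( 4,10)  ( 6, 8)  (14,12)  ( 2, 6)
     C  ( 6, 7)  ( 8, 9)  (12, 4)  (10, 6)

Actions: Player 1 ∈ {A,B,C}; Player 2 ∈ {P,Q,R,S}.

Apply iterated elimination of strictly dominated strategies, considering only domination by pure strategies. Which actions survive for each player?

Remaining: P1:{B,C} P2:{P,Q,R}

P1 drop A (C beats it: P:6>1 Q:8>5 R:12>9 S:10>7)
P2 drop S (P beats it: B:10>6 C:7>6)
P1→{B,C} P2→{P,Q,R}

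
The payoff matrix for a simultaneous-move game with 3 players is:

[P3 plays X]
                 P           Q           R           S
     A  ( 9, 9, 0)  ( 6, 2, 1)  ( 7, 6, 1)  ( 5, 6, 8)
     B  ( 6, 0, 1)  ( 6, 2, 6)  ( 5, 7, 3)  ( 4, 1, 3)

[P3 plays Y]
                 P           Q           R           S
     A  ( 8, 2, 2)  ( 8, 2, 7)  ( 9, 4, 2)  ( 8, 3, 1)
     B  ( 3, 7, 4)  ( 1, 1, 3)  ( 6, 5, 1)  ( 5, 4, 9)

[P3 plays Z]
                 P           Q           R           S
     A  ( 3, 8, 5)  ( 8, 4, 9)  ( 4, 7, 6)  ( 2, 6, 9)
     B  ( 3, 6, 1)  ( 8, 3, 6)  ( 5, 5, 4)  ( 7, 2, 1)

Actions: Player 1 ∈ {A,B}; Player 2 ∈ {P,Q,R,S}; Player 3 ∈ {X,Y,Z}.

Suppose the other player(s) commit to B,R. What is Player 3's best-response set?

P3 best: {Z}

u_3(X vs B,R) = 3
u_3(Y vs B,R) = 1
u_3(Z vs B,R) = 4
max payoff 4 at {Z}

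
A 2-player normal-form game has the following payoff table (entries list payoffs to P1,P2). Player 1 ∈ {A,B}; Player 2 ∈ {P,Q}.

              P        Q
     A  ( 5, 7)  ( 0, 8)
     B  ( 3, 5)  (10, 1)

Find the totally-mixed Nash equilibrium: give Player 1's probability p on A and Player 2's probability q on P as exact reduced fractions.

P1 mixes 4/5 on A; P2 mixes 5/6 on P

P1 indiff ⇒ q·5+(1-q)·0 = q·3+(1-q)·10 ⇒ q(2) = (1-q)(10) ⇒ q = 5/6
P2 indiff ⇒ p·7+(1-p)·5 = p·8+(1-p)·1 ⇒ p(-1) = (1-p)(-4) ⇒ p = 4/5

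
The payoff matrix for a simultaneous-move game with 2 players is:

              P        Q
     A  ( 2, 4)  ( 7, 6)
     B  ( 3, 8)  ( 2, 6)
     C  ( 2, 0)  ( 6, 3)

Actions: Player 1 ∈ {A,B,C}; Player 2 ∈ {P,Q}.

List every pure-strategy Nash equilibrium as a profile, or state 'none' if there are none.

(A,P): not NE [P1→B gives 3>2; P2→Q gives 6>4]
(A,Q): NE
(B,P): NE
(B,Q): not NE [P1→A gives 7>2; P2→P gives 8>6]
(C,P): not NE [P1→B gives 3>2; P2→Q gives 3>0]
(C,Q): not NE [P1→A gives 7>6]

NE set: (A,Q), (B,P)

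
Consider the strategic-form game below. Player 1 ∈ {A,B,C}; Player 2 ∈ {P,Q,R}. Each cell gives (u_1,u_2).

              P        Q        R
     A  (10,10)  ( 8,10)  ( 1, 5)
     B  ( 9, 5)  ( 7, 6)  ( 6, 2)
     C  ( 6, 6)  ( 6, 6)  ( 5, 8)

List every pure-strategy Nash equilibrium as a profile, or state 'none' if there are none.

PSNE = {(A,P), (A,Q)}

(A,P): NE
(A,Q): NE
(A,R): not NE [P1→B gives 6>1; P2→Q gives 10>5]
(B,P): not NE [P1→A gives 10>9; P2→Q gives 6>5]
(B,Q): not NE [P1→A gives 8>7]
(B,R): not NE [P2→Q gives 6>2]
(C,P): not NE [P1→A gives 10>6; P2→R gives 8>6]
(C,Q): not NE [P1→A gives 8>6; P2→R gives 8>6]
(C,R): not NE [P1→B gives 6>5]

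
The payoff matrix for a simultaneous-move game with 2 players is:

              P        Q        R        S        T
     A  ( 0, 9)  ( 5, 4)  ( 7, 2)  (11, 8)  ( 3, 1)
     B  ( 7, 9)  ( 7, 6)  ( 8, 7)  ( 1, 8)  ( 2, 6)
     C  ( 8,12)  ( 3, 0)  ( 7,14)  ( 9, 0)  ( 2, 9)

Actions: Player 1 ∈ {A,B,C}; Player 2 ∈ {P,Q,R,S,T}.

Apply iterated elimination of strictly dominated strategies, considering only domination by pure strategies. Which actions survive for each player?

P2 drop Q (P beats it: A:9>4 B:9>6 C:12>0)
P2 drop S (P beats it: A:9>8 B:9>8 C:12>0)
P2 drop T (P beats it: A:9>1 B:9>6 C:12>9)
P1 drop A (B beats it: P:7>0 R:8>7)
P1→{B,C} P2→{P,R}

Remaining: P1:{B,C} P2:{P,R}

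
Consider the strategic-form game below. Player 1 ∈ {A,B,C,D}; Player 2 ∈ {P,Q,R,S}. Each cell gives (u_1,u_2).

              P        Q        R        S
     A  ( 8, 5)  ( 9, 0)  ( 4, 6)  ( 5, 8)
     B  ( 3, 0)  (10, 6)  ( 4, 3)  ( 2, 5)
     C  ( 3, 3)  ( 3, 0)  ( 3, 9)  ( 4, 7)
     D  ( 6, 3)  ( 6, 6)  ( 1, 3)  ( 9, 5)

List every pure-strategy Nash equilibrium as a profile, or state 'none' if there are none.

NE set: (B,Q)

(A,P): not NE [P2→S gives 8>5]
(A,Q): not NE [P1→B gives 10>9; P2→S gives 8>0]
(A,R): not NE [P2→S gives 8>6]
(A,S): not NE [P1→D gives 9>5]
(B,P): not NE [P1→A gives 8>3; P2→Q gives 6>0]
(B,Q): NE
(B,R): not NE [P2→Q gives 6>3]
(B,S): not NE [P1→D gives 9>2; P2→Q gives 6>5]
(C,P): not NE [P1→A gives 8>3; P2→R gives 9>3]
(C,Q): not NE [P1→B gives 10>3; P2→R gives 9>0]
(C,R): not NE [P1→B gives 4>3]
(C,S): not NE [P1→D gives 9>4; P2→R gives 9>7]
(D,P): not NE [P1→A gives 8>6; P2→Q gives 6>3]
(D,Q): not NE [P1→B gives 10>6]
(D,R): not NE [P1→B gives 4>1; P2→Q gives 6>3]
(D,S): not NE [P2→Q gives 6>5]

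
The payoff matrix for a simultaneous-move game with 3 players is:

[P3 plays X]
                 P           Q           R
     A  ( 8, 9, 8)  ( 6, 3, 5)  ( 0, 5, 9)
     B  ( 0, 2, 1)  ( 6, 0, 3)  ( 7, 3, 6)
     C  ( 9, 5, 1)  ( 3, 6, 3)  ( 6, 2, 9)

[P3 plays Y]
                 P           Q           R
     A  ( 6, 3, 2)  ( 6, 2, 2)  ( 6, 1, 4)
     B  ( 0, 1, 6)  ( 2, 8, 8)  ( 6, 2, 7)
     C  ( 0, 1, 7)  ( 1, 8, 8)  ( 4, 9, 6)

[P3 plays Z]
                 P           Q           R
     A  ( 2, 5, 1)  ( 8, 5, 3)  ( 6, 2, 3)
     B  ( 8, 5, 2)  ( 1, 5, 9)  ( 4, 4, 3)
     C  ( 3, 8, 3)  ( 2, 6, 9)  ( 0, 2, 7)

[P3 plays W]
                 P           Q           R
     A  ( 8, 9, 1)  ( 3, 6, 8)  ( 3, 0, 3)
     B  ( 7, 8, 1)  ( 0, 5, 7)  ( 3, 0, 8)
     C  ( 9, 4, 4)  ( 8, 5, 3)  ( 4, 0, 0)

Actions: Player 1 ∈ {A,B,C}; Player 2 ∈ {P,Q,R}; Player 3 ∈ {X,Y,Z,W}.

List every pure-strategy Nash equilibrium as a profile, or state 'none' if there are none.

Equilibria: none

(A,P,X): not NE [P1→C gives 9>8]
(A,P,Y): not NE [P3→X gives 8>2]
(A,P,Z): not NE [P1→B gives 8>2; P3→X gives 8>1]
(A,P,W): not NE [P1→C gives 9>8; P3→X gives 8>1]
(A,Q,X): not NE [P2→P gives 9>3; P3→W gives 8>5]
(A,Q,Y): not NE [P2→P gives 3>2; P3→W gives 8>2]
(A,Q,Z): not NE [P3→W gives 8>3]
(A,Q,W): not NE [P1→C gives 8>3; P2→P gives 9>6]
(A,R,X): not NE [P1→B gives 7>0; P2→P gives 9>5]
(A,R,Y): not NE [P2→P gives 3>1; P3→X gives 9>4]
(A,R,Z): not NE [P2→Q gives 5>2; P3→X gives 9>3]
(A,R,W): not NE [P1→C gives 4>3; P2→P gives 9>0; P3→X gives 9>3]
(B,P,X): not NE [P1→C gives 9>0; P2→R gives 3>2; P3→Y gives 6>1]
(B,P,Y): not NE [P1→A gives 6>0; P2→Q gives 8>1]
(B,P,Z): not NE [P3→Y gives 6>2]
(B,P,W): not NE [P1→C gives 9>7; P3→Y gives 6>1]
(B,Q,X): not NE [P2→R gives 3>0; P3→Z gives 9>3]
(B,Q,Y): not NE [P1→A gives 6>2; P3→Z gives 9>8]
(B,Q,Z): not NE [P1→A gives 8>1]
(B,Q,W): not NE [P1→C gives 8>0; P2→P gives 8>5; P3→Z gives 9>7]
(B,R,X): not NE [P3→W gives 8>6]
(B,R,Y): not NE [P2→Q gives 8>2; P3→W gives 8>7]
(B,R,Z): not NE [P1→A gives 6>4; P2→Q gives 5>4; P3→W gives 8>3]
(B,R,W): not NE [P1→C gives 4>3; P2→P gives 8>0]
(C,P,X): not NE [P2→Q gives 6>5; P3→Y gives 7>1]
(C,P,Y): not NE [P1→A gives 6>0; P2→R gives 9>1]
(C,P,Z): not NE [P1→B gives 8>3; P3→Y gives 7>3]
(C,P,W): not NE [P2→Q gives 5>4; P3→Y gives 7>4]
(C,Q,X): not NE [P1→B gives 6>3; P3→Z gives 9>3]
(C,Q,Y): not NE [P1→A gives 6>1; P2→R gives 9>8; P3→Z gives 9>8]
(C,Q,Z): not NE [P1→A gives 8>2; P2→P gives 8>6]
(C,Q,W): not NE [P3→Z gives 9>3]
(C,R,X): not NE [P1→B gives 7>6; P2→Q gives 6>2]
(C,R,Y): not NE [P1→B gives 6>4; P3→X gives 9>6]
(C,R,Z): not NE [P1→A gives 6>0; P2→P gives 8>2; P3→X gives 9>7]
(C,R,W): not NE [P2→Q gives 5>0; P3→X gives 9>0]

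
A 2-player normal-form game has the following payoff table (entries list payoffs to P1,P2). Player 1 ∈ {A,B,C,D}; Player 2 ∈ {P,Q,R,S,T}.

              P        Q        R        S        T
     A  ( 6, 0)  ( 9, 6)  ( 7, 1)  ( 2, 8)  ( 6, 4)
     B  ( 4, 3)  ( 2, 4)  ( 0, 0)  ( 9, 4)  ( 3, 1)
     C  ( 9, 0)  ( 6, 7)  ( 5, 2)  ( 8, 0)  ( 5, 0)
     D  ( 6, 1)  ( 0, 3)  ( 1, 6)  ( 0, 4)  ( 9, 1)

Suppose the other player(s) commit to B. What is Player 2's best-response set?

argmax u_2 = {Q,S}

u_2(P vs B) = 3
u_2(Q vs B) = 4
u_2(R vs B) = 0
u_2(S vs B) = 4
u_2(T vs B) = 1
max payoff 4 at {Q,S}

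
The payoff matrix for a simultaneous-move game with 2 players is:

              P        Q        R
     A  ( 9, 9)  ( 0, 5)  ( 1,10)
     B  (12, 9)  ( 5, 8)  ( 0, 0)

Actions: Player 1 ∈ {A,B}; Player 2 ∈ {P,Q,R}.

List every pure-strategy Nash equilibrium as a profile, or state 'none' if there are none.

(A,P): not NE [P1→B gives 12>9; P2→R gives 10>9]
(A,Q): not NE [P1→B gives 5>0; P2→R gives 10>5]
(A,R): NE
(B,P): NE
(B,Q): not NE [P2→P gives 9>8]
(B,R): not NE [P1→A gives 1>0; P2→P gives 9>0]

NE set: (A,R), (B,P)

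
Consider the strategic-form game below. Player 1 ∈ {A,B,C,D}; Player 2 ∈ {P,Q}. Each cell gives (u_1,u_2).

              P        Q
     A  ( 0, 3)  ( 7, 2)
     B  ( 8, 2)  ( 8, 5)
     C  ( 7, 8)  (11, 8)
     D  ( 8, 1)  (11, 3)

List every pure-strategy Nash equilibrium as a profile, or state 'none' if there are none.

NE set: (C,Q), (D,Q)

(A,P): not NE [P1→D gives 8>0]
(A,Q): not NE [P1→D gives 11>7; P2→P gives 3>2]
(B,P): not NE [P2→Q gives 5>2]
(B,Q): not NE [P1→D gives 11>8]
(C,P): not NE [P1→D gives 8>7]
(C,Q): NE
(D,P): not NE [P2→Q gives 3>1]
(D,Q): NE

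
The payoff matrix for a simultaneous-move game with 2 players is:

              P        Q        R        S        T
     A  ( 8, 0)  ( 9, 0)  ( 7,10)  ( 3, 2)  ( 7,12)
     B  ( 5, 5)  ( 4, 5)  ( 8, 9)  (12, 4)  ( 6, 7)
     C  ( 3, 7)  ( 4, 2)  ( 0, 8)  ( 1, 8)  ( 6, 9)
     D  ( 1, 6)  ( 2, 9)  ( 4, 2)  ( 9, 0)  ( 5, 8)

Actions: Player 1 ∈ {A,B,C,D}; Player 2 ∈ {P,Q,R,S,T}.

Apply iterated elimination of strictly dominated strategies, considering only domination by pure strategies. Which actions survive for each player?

P1 drop C (A beats it: P:8>3 Q:9>4 R:7>0 S:3>1 T:7>6)
P1 drop D (B beats it: P:5>1 Q:4>2 R:8>4 S:12>9 T:6>5)
P2 drop P (R beats it: A:10>0 B:9>5)
P2 drop Q (R beats it: A:10>0 B:9>5)
P2 drop S (R beats it: A:10>2 B:9>4)
P1→{A,B} P2→{R,T}

IESDS → P1:{A,B} P2:{R,T}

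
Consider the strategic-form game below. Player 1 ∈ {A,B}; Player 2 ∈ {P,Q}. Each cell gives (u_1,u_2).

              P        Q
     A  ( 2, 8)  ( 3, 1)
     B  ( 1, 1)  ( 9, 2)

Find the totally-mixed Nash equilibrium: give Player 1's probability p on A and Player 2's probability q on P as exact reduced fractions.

P1 indiff ⇒ q·2+(1-q)·3 = q·1+(1-q)·9 ⇒ q(1) = (1-q)(6) ⇒ q = 6/7
P2 indiff ⇒ p·8+(1-p)·1 = p·1+(1-p)·2 ⇒ p(7) = (1-p)(1) ⇒ p = 1/8

p=1/8, q=6/7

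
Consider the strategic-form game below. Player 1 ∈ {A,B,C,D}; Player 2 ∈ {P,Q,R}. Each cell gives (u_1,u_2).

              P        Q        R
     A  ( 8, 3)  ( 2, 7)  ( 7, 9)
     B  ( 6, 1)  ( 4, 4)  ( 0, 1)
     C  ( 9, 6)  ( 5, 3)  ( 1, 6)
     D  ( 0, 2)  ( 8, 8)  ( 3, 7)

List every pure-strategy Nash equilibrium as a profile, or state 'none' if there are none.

(A,P): not NE [P1→C gives 9>8; P2→R gives 9>3]
(A,Q): not NE [P1→D gives 8>2; P2→R gives 9>7]
(A,R): NE
(B,P): not NE [P1→C gives 9>6; P2→Q gives 4>1]
(B,Q): not NE [P1→D gives 8>4]
(B,R): not NE [P1→A gives 7>0; P2→Q gives 4>1]
(C,P): NE
(C,Q): not NE [P1→D gives 8>5; P2→R gives 6>3]
(C,R): not NE [P1→A gives 7>1]
(D,P): not NE [P1→C gives 9>0; P2→Q gives 8>2]
(D,Q): NE
(D,R): not NE [P1→A gives 7>3; P2→Q gives 8>7]

PSNE = {(A,R), (C,P), (D,Q)}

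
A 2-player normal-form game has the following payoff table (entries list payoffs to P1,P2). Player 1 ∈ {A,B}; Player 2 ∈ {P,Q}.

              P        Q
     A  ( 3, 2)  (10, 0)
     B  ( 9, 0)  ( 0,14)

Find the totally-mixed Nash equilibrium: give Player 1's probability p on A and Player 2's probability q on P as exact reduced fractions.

P1 indiff ⇒ q·3+(1-q)·10 = q·9+(1-q)·0 ⇒ q(-6) = (1-q)(-10) ⇒ q = 5/8
P2 indiff ⇒ p·2+(1-p)·0 = p·0+(1-p)·14 ⇒ p(2) = (1-p)(14) ⇒ p = 7/8

P1 mixes 7/8 on A; P2 mixes 5/8 on P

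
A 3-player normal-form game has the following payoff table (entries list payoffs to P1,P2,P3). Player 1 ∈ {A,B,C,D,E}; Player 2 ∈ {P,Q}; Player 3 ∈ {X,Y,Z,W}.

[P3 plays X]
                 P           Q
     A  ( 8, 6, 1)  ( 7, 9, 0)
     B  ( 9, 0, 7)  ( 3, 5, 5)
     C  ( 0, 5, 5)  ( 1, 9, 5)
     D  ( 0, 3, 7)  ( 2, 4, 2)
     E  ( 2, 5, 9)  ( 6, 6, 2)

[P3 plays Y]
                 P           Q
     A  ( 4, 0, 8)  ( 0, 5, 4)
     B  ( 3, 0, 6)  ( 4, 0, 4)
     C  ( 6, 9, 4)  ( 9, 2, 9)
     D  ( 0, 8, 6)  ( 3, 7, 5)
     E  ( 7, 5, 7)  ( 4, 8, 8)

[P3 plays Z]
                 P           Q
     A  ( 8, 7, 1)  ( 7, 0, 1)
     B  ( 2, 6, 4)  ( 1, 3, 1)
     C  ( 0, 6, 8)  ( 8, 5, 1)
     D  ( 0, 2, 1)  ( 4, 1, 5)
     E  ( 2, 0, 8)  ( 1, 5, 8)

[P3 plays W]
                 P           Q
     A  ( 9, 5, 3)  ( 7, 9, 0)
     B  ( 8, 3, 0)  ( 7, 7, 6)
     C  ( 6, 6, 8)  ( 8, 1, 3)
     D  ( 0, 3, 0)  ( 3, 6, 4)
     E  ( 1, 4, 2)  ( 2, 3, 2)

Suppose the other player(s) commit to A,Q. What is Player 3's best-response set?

P3 best: {Y}

u_3(X vs A,Q) = 0
u_3(Y vs A,Q) = 4
u_3(Z vs A,Q) = 1
u_3(W vs A,Q) = 0
max payoff 4 at {Y}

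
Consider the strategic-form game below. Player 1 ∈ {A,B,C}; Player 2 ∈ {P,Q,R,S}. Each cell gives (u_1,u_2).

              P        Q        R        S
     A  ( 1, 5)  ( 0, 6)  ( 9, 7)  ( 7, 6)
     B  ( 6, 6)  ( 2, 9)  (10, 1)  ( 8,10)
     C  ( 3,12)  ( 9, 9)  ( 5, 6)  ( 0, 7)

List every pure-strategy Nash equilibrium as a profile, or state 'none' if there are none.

PSNE = {(B,S)}

(A,P): not NE [P1→B gives 6>1; P2→R gives 7>5]
(A,Q): not NE [P1→C gives 9>0; P2→R gives 7>6]
(A,R): not NE [P1→B gives 10>9]
(A,S): not NE [P1→B gives 8>7; P2→R gives 7>6]
(B,P): not NE [P2→S gives 10>6]
(B,Q): not NE [P1→C gives 9>2; P2→S gives 10>9]
(B,R): not NE [P2→S gives 10>1]
(B,S): NE
(C,P): not NE [P1→B gives 6>3]
(C,Q): not NE [P2→P gives 12>9]
(C,R): not NE [P1→B gives 10>5; P2→P gives 12>6]
(C,S): not NE [P1→B gives 8>0; P2→P gives 12>7]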